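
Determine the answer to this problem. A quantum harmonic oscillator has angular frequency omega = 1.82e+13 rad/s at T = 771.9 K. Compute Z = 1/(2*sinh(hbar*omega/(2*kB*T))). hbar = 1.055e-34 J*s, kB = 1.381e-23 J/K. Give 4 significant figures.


Step 1: Compute x = hbar*omega/(kB*T) = 1.055e-34*1.82e+13/(1.381e-23*771.9) = 0.1801
Step 2: x/2 = 0.09006
Step 3: sinh(x/2) = 0.09018
Step 4: Z = 1/(2*0.09018) = 5.544

5.544


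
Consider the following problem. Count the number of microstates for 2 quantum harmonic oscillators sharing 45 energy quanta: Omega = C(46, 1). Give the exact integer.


Step 1: Use binomial coefficient C(46, 1)
Step 2: Numerator = 46! / 45!
Step 3: Denominator = 1!
Step 4: Omega = 46

46


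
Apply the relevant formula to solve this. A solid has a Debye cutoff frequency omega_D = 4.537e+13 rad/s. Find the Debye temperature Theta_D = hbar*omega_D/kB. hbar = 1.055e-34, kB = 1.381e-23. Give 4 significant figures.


Step 1: hbar*omega_D = 1.055e-34 * 4.537e+13 = 4.787e-21 J
Step 2: Theta_D = 4.787e-21 / 1.381e-23
Step 3: Theta_D = 346.6 K

346.6


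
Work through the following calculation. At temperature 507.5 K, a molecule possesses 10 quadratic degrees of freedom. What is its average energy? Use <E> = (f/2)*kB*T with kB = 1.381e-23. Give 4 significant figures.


Step 1: f/2 = 10/2 = 5
Step 2: kB*T = 1.381e-23 * 507.5 = 7.009e-21
Step 3: <E> = 5 * 7.009e-21 = 3.504e-20 J

3.504e-20


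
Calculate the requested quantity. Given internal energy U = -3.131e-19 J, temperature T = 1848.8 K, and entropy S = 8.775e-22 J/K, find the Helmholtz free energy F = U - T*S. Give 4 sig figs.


Step 1: T*S = 1848.8 * 8.775e-22 = 1.622e-18 J
Step 2: F = U - T*S = -3.131e-19 - 1.622e-18
Step 3: F = -1.935e-18 J

-1.935e-18


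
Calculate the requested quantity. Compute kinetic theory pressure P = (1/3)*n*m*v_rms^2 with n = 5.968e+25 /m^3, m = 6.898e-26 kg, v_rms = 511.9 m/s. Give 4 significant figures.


Step 1: v_rms^2 = 511.9^2 = 2.62e+05
Step 2: n*m = 5.968e+25*6.898e-26 = 4.117
Step 3: P = (1/3)*4.117*2.62e+05 = 3.596e+05 Pa

3.596e+05


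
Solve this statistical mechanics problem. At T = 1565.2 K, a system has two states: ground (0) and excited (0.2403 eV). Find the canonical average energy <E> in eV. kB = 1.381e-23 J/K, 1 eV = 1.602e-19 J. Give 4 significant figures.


Step 1: beta*E = 0.2403*1.602e-19/(1.381e-23*1565.2) = 1.781
Step 2: exp(-beta*E) = 0.1685
Step 3: <E> = 0.2403*0.1685/(1+0.1685) = 0.03465 eV

0.03465


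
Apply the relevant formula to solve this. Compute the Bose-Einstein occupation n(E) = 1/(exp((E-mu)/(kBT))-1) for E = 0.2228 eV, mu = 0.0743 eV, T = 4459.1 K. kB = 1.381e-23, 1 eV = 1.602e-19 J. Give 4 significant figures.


Step 1: (E - mu) = 0.1485 eV
Step 2: x = (E-mu)*eV/(kB*T) = 0.1485*1.602e-19/(1.381e-23*4459.1) = 0.3863
Step 3: exp(x) = 1.472
Step 4: n = 1/(exp(x)-1) = 2.121

2.121


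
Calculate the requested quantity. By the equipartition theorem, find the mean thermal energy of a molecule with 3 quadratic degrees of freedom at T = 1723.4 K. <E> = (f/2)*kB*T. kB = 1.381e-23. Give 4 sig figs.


Step 1: f/2 = 3/2 = 1.5
Step 2: kB*T = 1.381e-23 * 1723.4 = 2.38e-20
Step 3: <E> = 1.5 * 2.38e-20 = 3.57e-20 J

3.57e-20


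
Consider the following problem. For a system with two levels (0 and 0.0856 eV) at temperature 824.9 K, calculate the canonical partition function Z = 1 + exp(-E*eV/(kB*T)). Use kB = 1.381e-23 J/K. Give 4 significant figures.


Step 1: Compute beta*E = E*eV/(kB*T) = 0.0856*1.602e-19/(1.381e-23*824.9) = 1.204
Step 2: exp(-beta*E) = exp(-1.204) = 0.3001
Step 3: Z = 1 + 0.3001 = 1.3

1.3


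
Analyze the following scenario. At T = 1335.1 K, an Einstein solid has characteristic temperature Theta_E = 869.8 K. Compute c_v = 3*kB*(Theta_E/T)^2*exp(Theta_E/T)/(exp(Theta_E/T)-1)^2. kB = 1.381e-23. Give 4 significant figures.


Step 1: x = Theta_E/T = 869.8/1335.1 = 0.6515
Step 2: x^2 = 0.4244
Step 3: exp(x) = 1.918
Step 4: c_v = 3*1.381e-23*0.4244*1.918/(1.918-1)^2 = 4e-23

4e-23


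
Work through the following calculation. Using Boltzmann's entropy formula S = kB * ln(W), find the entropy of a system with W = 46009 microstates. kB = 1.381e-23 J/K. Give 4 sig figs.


Step 1: ln(W) = ln(46009) = 10.74
Step 2: S = kB * ln(W) = 1.381e-23 * 10.74
Step 3: S = 1.483e-22 J/K

1.483e-22


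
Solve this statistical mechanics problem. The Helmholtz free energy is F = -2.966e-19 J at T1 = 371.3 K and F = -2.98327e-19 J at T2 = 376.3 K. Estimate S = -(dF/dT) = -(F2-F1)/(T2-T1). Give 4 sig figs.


Step 1: dF = F2 - F1 = -2.98327e-19 - (-2.966e-19) = -1.727e-21 J
Step 2: dT = T2 - T1 = 376.3 - 371.3 = 5 K
Step 3: S = -dF/dT = -(-1.727e-21)/5 = 3.454e-22 J/K

3.454e-22


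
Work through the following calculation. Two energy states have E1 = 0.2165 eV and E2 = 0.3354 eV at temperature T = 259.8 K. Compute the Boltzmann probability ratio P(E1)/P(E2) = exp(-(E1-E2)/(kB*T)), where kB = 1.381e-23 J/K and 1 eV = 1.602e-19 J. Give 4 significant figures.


Step 1: Compute energy difference dE = E1 - E2 = 0.2165 - 0.3354 = -0.1189 eV
Step 2: Convert to Joules: dE_J = -0.1189 * 1.602e-19 = -1.905e-20 J
Step 3: Compute exponent = -dE_J / (kB * T) = -(-1.905e-20) / (1.381e-23 * 259.8) = 5.309
Step 4: P(E1)/P(E2) = exp(5.309) = 202.1

202.1


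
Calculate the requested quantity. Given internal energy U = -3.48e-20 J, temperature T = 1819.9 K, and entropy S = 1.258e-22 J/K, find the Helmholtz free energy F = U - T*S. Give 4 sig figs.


Step 1: T*S = 1819.9 * 1.258e-22 = 2.289e-19 J
Step 2: F = U - T*S = -3.48e-20 - 2.289e-19
Step 3: F = -2.637e-19 J

-2.637e-19


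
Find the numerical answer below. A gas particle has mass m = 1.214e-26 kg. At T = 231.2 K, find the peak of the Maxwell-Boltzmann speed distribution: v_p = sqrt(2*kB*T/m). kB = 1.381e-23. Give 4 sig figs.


Step 1: Numerator = 2*kB*T = 2*1.381e-23*231.2 = 6.386e-21
Step 2: Ratio = 6.386e-21 / 1.214e-26 = 5.26e+05
Step 3: v_p = sqrt(5.26e+05) = 725.3 m/s

725.3


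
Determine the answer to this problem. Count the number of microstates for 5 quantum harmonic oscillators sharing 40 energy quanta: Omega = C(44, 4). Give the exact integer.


Step 1: Use binomial coefficient C(44, 4)
Step 2: Numerator = 44! / 40!
Step 3: Denominator = 4!
Step 4: Omega = 135751

135751


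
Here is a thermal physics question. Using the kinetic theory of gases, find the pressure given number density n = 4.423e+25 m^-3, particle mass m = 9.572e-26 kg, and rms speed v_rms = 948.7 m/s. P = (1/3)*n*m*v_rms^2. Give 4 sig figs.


Step 1: v_rms^2 = 948.7^2 = 9e+05
Step 2: n*m = 4.423e+25*9.572e-26 = 4.234
Step 3: P = (1/3)*4.234*9e+05 = 1.27e+06 Pa

1.27e+06


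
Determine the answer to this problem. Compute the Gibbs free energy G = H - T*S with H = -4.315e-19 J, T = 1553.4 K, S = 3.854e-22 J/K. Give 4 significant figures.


Step 1: T*S = 1553.4 * 3.854e-22 = 5.987e-19 J
Step 2: G = H - T*S = -4.315e-19 - 5.987e-19
Step 3: G = -1.03e-18 J

-1.03e-18


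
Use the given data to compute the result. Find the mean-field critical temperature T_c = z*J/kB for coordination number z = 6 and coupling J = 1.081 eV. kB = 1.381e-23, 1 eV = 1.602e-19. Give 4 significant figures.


Step 1: z*J = 6*1.081 = 6.486 eV
Step 2: Convert to Joules: 6.486*1.602e-19 = 1.039e-18 J
Step 3: T_c = 1.039e-18 / 1.381e-23 = 7.524e+04 K

7.524e+04


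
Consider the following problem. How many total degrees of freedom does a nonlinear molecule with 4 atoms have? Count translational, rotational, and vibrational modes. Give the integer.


Step 1: Translational DOF = 3
Step 2: Rotational DOF (nonlinear) = 3
Step 3: Vibrational DOF = 3*4 - 6 = 6
Step 4: Total = 3 + 3 + 6 = 12

12


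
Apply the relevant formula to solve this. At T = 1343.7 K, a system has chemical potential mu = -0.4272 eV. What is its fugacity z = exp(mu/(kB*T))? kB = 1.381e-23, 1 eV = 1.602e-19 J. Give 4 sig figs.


Step 1: Convert mu to Joules: -0.4272*1.602e-19 = -6.844e-20 J
Step 2: kB*T = 1.381e-23*1343.7 = 1.856e-20 J
Step 3: mu/(kB*T) = -3.688
Step 4: z = exp(-3.688) = 0.02502

0.02502


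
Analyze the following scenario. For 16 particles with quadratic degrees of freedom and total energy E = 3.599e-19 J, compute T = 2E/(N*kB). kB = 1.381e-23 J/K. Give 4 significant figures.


Step 1: Numerator = 2*E = 2*3.599e-19 = 7.198e-19 J
Step 2: Denominator = N*kB = 16*1.381e-23 = 2.21e-22
Step 3: T = 7.198e-19 / 2.21e-22 = 3258 K

3258


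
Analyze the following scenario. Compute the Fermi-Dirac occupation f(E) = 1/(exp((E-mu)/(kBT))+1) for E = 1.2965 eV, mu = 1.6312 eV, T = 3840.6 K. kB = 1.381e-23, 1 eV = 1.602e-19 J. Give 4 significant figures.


Step 1: (E - mu) = 1.2965 - 1.6312 = -0.3347 eV
Step 2: Convert: (E-mu)*eV = -5.362e-20 J
Step 3: x = (E-mu)*eV/(kB*T) = -1.011
Step 4: f = 1/(exp(-1.011)+1) = 0.7332

0.7332


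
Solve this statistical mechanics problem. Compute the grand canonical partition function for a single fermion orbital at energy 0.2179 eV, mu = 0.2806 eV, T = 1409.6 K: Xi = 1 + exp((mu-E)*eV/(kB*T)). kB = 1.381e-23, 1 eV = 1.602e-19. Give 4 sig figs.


Step 1: (mu - E) = 0.2806 - 0.2179 = 0.0627 eV
Step 2: x = (mu-E)*eV/(kB*T) = 0.0627*1.602e-19/(1.381e-23*1409.6) = 0.516
Step 3: exp(x) = 1.675
Step 4: Xi = 1 + 1.675 = 2.675

2.675


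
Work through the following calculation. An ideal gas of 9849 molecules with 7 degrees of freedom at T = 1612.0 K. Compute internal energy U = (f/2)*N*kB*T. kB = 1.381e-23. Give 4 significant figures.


Step 1: f/2 = 7/2 = 3.5
Step 2: N*kB*T = 9849*1.381e-23*1612.0 = 2.193e-16
Step 3: U = 3.5 * 2.193e-16 = 7.674e-16 J

7.674e-16


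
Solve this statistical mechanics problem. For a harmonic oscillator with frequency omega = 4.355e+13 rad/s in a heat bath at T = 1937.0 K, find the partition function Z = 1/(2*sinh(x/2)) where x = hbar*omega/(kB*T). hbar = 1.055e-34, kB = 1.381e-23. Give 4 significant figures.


Step 1: Compute x = hbar*omega/(kB*T) = 1.055e-34*4.355e+13/(1.381e-23*1937.0) = 0.1718
Step 2: x/2 = 0.08588
Step 3: sinh(x/2) = 0.08598
Step 4: Z = 1/(2*0.08598) = 5.815

5.815


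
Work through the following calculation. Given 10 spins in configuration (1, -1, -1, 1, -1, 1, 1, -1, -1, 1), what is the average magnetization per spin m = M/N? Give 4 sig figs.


Step 1: Count up spins (+1): 5, down spins (-1): 5
Step 2: Total magnetization M = 5 - 5 = 0
Step 3: m = M/N = 0/10 = 0

0


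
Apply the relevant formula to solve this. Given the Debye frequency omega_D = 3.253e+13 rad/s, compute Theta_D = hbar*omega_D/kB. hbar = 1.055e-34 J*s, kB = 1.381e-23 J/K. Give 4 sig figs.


Step 1: hbar*omega_D = 1.055e-34 * 3.253e+13 = 3.432e-21 J
Step 2: Theta_D = 3.432e-21 / 1.381e-23
Step 3: Theta_D = 248.5 K

248.5


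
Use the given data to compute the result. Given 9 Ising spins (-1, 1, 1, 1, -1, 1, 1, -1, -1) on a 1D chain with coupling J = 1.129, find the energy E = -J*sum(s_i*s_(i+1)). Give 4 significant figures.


Step 1: Nearest-neighbor products: -1, 1, 1, -1, -1, 1, -1, 1
Step 2: Sum of products = 0
Step 3: E = -1.129 * 0 = 0

0


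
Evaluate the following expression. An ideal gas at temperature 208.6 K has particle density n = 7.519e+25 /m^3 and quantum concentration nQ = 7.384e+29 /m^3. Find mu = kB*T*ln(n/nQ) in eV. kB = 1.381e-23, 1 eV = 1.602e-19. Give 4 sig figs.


Step 1: n/nQ = 7.519e+25/7.384e+29 = 0.0001018
Step 2: ln(n/nQ) = -9.192
Step 3: mu = kB*T*ln(n/nQ) = 2.881e-21*-9.192 = -2.648e-20 J
Step 4: Convert to eV: -2.648e-20/1.602e-19 = -0.1653 eV

-0.1653


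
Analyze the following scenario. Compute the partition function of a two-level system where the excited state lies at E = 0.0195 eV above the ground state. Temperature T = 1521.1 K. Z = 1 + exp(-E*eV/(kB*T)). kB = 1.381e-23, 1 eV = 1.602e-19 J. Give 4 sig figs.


Step 1: Compute beta*E = E*eV/(kB*T) = 0.0195*1.602e-19/(1.381e-23*1521.1) = 0.1487
Step 2: exp(-beta*E) = exp(-0.1487) = 0.8618
Step 3: Z = 1 + 0.8618 = 1.862

1.862


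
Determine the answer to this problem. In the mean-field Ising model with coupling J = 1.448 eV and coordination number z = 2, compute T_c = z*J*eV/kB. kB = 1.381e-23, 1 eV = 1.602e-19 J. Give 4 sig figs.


Step 1: z*J = 2*1.448 = 2.896 eV
Step 2: Convert to Joules: 2.896*1.602e-19 = 4.639e-19 J
Step 3: T_c = 4.639e-19 / 1.381e-23 = 3.359e+04 K

3.359e+04


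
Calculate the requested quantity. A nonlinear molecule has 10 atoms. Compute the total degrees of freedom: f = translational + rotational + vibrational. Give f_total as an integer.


Step 1: Translational DOF = 3
Step 2: Rotational DOF (nonlinear) = 3
Step 3: Vibrational DOF = 3*10 - 6 = 24
Step 4: Total = 3 + 3 + 24 = 30

30


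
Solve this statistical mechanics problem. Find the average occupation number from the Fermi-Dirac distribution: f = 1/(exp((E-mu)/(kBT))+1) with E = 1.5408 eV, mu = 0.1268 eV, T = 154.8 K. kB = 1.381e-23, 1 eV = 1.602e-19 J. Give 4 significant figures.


Step 1: (E - mu) = 1.5408 - 0.1268 = 1.414 eV
Step 2: Convert: (E-mu)*eV = 2.265e-19 J
Step 3: x = (E-mu)*eV/(kB*T) = 106
Step 4: f = 1/(exp(106)+1) = 9.585e-47

9.585e-47


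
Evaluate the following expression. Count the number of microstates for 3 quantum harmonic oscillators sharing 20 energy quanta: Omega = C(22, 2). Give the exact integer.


Step 1: Use binomial coefficient C(22, 2)
Step 2: Numerator = 22! / 20!
Step 3: Denominator = 2!
Step 4: Omega = 231

231


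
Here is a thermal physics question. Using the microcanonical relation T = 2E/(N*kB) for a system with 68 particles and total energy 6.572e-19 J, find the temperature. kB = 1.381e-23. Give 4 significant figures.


Step 1: Numerator = 2*E = 2*6.572e-19 = 1.314e-18 J
Step 2: Denominator = N*kB = 68*1.381e-23 = 9.391e-22
Step 3: T = 1.314e-18 / 9.391e-22 = 1400 K

1400


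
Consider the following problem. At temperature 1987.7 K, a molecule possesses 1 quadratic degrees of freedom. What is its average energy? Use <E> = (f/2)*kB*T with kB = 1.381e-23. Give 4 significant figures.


Step 1: f/2 = 1/2 = 0.5
Step 2: kB*T = 1.381e-23 * 1987.7 = 2.745e-20
Step 3: <E> = 0.5 * 2.745e-20 = 1.373e-20 J

1.373e-20


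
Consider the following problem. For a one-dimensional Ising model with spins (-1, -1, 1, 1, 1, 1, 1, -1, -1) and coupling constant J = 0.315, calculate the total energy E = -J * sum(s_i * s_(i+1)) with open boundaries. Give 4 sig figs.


Step 1: Nearest-neighbor products: 1, -1, 1, 1, 1, 1, -1, 1
Step 2: Sum of products = 4
Step 3: E = -0.315 * 4 = -1.26

-1.26


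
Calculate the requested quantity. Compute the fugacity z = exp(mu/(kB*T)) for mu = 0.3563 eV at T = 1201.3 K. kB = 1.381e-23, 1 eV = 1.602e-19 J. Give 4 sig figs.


Step 1: Convert mu to Joules: 0.3563*1.602e-19 = 5.708e-20 J
Step 2: kB*T = 1.381e-23*1201.3 = 1.659e-20 J
Step 3: mu/(kB*T) = 3.441
Step 4: z = exp(3.441) = 31.21

31.21


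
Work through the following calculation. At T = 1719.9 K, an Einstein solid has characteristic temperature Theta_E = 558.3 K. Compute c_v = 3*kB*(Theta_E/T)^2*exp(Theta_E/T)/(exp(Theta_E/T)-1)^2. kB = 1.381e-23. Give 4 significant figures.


Step 1: x = Theta_E/T = 558.3/1719.9 = 0.3246
Step 2: x^2 = 0.1054
Step 3: exp(x) = 1.383
Step 4: c_v = 3*1.381e-23*0.1054*1.383/(1.383-1)^2 = 4.107e-23

4.107e-23


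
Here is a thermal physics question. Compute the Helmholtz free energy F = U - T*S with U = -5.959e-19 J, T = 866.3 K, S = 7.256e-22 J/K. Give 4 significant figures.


Step 1: T*S = 866.3 * 7.256e-22 = 6.286e-19 J
Step 2: F = U - T*S = -5.959e-19 - 6.286e-19
Step 3: F = -1.224e-18 J

-1.224e-18


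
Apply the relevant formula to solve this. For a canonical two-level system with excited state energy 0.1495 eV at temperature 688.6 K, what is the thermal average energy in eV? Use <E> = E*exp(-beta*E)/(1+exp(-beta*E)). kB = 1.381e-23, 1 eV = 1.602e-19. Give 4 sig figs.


Step 1: beta*E = 0.1495*1.602e-19/(1.381e-23*688.6) = 2.519
Step 2: exp(-beta*E) = 0.08058
Step 3: <E> = 0.1495*0.08058/(1+0.08058) = 0.01115 eV

0.01115


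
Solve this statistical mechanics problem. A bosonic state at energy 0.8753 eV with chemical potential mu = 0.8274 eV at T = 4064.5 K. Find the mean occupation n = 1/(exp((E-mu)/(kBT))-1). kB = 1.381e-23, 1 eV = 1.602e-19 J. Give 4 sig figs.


Step 1: (E - mu) = 0.0479 eV
Step 2: x = (E-mu)*eV/(kB*T) = 0.0479*1.602e-19/(1.381e-23*4064.5) = 0.1367
Step 3: exp(x) = 1.146
Step 4: n = 1/(exp(x)-1) = 6.826

6.826


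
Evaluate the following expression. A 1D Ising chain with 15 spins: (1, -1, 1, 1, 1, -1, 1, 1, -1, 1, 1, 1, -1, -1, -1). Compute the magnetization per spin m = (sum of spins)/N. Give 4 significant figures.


Step 1: Count up spins (+1): 9, down spins (-1): 6
Step 2: Total magnetization M = 9 - 6 = 3
Step 3: m = M/N = 3/15 = 0.2

0.2


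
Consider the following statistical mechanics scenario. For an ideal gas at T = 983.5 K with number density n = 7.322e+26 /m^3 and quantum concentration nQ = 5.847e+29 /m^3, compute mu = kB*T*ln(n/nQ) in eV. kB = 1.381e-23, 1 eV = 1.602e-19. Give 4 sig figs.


Step 1: n/nQ = 7.322e+26/5.847e+29 = 0.001252
Step 2: ln(n/nQ) = -6.683
Step 3: mu = kB*T*ln(n/nQ) = 1.358e-20*-6.683 = -9.077e-20 J
Step 4: Convert to eV: -9.077e-20/1.602e-19 = -0.5666 eV

-0.5666


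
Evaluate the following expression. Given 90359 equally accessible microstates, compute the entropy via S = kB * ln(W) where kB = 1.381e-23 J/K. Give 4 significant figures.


Step 1: ln(W) = ln(90359) = 11.41
Step 2: S = kB * ln(W) = 1.381e-23 * 11.41
Step 3: S = 1.576e-22 J/K

1.576e-22


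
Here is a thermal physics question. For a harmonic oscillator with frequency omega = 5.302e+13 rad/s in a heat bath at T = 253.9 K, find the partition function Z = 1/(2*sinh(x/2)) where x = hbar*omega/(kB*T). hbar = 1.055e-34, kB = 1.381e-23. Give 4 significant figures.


Step 1: Compute x = hbar*omega/(kB*T) = 1.055e-34*5.302e+13/(1.381e-23*253.9) = 1.595
Step 2: x/2 = 0.7976
Step 3: sinh(x/2) = 0.8849
Step 4: Z = 1/(2*0.8849) = 0.565

0.565


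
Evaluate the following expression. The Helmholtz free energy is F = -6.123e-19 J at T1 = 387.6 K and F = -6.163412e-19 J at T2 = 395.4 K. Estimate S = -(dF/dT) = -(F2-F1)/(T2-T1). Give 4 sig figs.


Step 1: dF = F2 - F1 = -6.163412e-19 - (-6.123e-19) = -4.0412e-21 J
Step 2: dT = T2 - T1 = 395.4 - 387.6 = 7.8 K
Step 3: S = -dF/dT = -(-4.0412e-21)/7.8 = 5.181e-22 J/K

5.181e-22


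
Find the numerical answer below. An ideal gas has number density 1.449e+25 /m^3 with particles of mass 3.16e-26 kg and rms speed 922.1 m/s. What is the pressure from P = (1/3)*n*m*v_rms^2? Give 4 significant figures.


Step 1: v_rms^2 = 922.1^2 = 8.503e+05
Step 2: n*m = 1.449e+25*3.16e-26 = 0.4579
Step 3: P = (1/3)*0.4579*8.503e+05 = 1.298e+05 Pa

1.298e+05


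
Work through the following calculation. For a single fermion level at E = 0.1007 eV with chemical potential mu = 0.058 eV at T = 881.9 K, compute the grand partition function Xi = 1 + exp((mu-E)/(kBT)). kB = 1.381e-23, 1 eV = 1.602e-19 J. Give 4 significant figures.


Step 1: (mu - E) = 0.058 - 0.1007 = -0.0427 eV
Step 2: x = (mu-E)*eV/(kB*T) = -0.0427*1.602e-19/(1.381e-23*881.9) = -0.5617
Step 3: exp(x) = 0.5703
Step 4: Xi = 1 + 0.5703 = 1.57

1.57


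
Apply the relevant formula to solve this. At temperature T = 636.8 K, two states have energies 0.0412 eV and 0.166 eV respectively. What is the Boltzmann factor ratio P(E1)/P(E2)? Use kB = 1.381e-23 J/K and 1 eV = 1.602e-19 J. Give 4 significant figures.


Step 1: Compute energy difference dE = E1 - E2 = 0.0412 - 0.166 = -0.1248 eV
Step 2: Convert to Joules: dE_J = -0.1248 * 1.602e-19 = -1.999e-20 J
Step 3: Compute exponent = -dE_J / (kB * T) = -(-1.999e-20) / (1.381e-23 * 636.8) = 2.273
Step 4: P(E1)/P(E2) = exp(2.273) = 9.713

9.713


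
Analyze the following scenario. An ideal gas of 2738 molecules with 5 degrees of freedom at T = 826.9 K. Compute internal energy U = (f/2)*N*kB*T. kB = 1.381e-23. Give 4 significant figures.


Step 1: f/2 = 5/2 = 2.5
Step 2: N*kB*T = 2738*1.381e-23*826.9 = 3.127e-17
Step 3: U = 2.5 * 3.127e-17 = 7.817e-17 J

7.817e-17


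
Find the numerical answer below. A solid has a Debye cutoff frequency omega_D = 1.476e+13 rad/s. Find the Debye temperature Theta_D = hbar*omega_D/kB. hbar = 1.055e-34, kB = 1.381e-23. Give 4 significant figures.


Step 1: hbar*omega_D = 1.055e-34 * 1.476e+13 = 1.557e-21 J
Step 2: Theta_D = 1.557e-21 / 1.381e-23
Step 3: Theta_D = 112.8 K

112.8


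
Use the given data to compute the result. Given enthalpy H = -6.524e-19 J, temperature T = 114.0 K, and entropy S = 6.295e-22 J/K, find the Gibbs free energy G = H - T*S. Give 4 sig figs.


Step 1: T*S = 114.0 * 6.295e-22 = 7.176e-20 J
Step 2: G = H - T*S = -6.524e-19 - 7.176e-20
Step 3: G = -7.242e-19 J

-7.242e-19


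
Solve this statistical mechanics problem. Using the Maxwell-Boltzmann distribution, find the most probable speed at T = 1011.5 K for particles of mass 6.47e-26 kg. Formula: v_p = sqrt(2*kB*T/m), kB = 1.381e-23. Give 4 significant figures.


Step 1: Numerator = 2*kB*T = 2*1.381e-23*1011.5 = 2.794e-20
Step 2: Ratio = 2.794e-20 / 6.47e-26 = 4.318e+05
Step 3: v_p = sqrt(4.318e+05) = 657.1 m/s

657.1


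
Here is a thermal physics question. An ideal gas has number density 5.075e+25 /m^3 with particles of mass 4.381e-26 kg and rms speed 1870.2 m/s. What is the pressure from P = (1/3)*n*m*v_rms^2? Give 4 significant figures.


Step 1: v_rms^2 = 1870.2^2 = 3.498e+06
Step 2: n*m = 5.075e+25*4.381e-26 = 2.223
Step 3: P = (1/3)*2.223*3.498e+06 = 2.592e+06 Pa

2.592e+06


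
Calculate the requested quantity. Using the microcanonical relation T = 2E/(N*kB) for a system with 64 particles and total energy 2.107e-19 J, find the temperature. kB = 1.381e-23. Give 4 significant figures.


Step 1: Numerator = 2*E = 2*2.107e-19 = 4.214e-19 J
Step 2: Denominator = N*kB = 64*1.381e-23 = 8.838e-22
Step 3: T = 4.214e-19 / 8.838e-22 = 476.8 K

476.8


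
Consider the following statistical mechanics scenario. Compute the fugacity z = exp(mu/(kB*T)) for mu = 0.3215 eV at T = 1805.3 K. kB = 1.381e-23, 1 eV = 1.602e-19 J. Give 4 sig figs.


Step 1: Convert mu to Joules: 0.3215*1.602e-19 = 5.15e-20 J
Step 2: kB*T = 1.381e-23*1805.3 = 2.493e-20 J
Step 3: mu/(kB*T) = 2.066
Step 4: z = exp(2.066) = 7.892

7.892


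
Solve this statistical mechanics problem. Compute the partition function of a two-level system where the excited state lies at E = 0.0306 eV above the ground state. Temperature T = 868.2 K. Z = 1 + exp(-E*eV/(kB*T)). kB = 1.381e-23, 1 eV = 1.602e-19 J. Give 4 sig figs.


Step 1: Compute beta*E = E*eV/(kB*T) = 0.0306*1.602e-19/(1.381e-23*868.2) = 0.4089
Step 2: exp(-beta*E) = exp(-0.4089) = 0.6644
Step 3: Z = 1 + 0.6644 = 1.664

1.664


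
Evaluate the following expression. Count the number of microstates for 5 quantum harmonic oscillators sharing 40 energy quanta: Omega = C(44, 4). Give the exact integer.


Step 1: Use binomial coefficient C(44, 4)
Step 2: Numerator = 44! / 40!
Step 3: Denominator = 4!
Step 4: Omega = 135751

135751


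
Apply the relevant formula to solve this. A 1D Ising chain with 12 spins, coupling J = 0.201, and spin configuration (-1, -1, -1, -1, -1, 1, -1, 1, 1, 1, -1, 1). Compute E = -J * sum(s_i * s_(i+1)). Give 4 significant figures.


Step 1: Nearest-neighbor products: 1, 1, 1, 1, -1, -1, -1, 1, 1, -1, -1
Step 2: Sum of products = 1
Step 3: E = -0.201 * 1 = -0.201

-0.201


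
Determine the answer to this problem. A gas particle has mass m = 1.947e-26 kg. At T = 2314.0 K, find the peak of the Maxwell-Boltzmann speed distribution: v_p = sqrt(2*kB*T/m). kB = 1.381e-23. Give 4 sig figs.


Step 1: Numerator = 2*kB*T = 2*1.381e-23*2314.0 = 6.391e-20
Step 2: Ratio = 6.391e-20 / 1.947e-26 = 3.283e+06
Step 3: v_p = sqrt(3.283e+06) = 1812 m/s

1812


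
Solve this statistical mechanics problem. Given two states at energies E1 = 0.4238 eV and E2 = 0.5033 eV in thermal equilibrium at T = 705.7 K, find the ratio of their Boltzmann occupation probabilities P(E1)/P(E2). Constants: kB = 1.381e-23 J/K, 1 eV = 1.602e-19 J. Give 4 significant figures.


Step 1: Compute energy difference dE = E1 - E2 = 0.4238 - 0.5033 = -0.0795 eV
Step 2: Convert to Joules: dE_J = -0.0795 * 1.602e-19 = -1.274e-20 J
Step 3: Compute exponent = -dE_J / (kB * T) = -(-1.274e-20) / (1.381e-23 * 705.7) = 1.307
Step 4: P(E1)/P(E2) = exp(1.307) = 3.694

3.694


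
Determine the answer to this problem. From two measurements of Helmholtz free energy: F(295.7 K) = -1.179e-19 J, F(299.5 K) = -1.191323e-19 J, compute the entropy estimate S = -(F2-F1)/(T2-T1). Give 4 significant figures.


Step 1: dF = F2 - F1 = -1.191323e-19 - (-1.179e-19) = -1.2323e-21 J
Step 2: dT = T2 - T1 = 299.5 - 295.7 = 3.8 K
Step 3: S = -dF/dT = -(-1.2323e-21)/3.8 = 3.243e-22 J/K

3.243e-22


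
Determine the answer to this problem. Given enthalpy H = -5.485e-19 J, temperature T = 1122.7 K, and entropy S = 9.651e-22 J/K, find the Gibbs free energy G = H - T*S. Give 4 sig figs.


Step 1: T*S = 1122.7 * 9.651e-22 = 1.084e-18 J
Step 2: G = H - T*S = -5.485e-19 - 1.084e-18
Step 3: G = -1.632e-18 J

-1.632e-18


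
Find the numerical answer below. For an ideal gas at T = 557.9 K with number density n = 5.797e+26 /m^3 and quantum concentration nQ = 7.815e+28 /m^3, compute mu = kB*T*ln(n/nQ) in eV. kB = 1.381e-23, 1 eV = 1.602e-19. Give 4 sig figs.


Step 1: n/nQ = 5.797e+26/7.815e+28 = 0.007418
Step 2: ln(n/nQ) = -4.904
Step 3: mu = kB*T*ln(n/nQ) = 7.705e-21*-4.904 = -3.778e-20 J
Step 4: Convert to eV: -3.778e-20/1.602e-19 = -0.2358 eV

-0.2358


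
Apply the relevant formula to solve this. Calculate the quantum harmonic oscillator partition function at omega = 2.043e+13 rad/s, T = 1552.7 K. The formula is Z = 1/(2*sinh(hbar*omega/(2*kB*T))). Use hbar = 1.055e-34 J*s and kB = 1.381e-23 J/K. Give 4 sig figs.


Step 1: Compute x = hbar*omega/(kB*T) = 1.055e-34*2.043e+13/(1.381e-23*1552.7) = 0.1005
Step 2: x/2 = 0.05026
Step 3: sinh(x/2) = 0.05028
Step 4: Z = 1/(2*0.05028) = 9.944

9.944


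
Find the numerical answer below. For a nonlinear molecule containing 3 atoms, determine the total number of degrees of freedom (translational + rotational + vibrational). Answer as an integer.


Step 1: Translational DOF = 3
Step 2: Rotational DOF (nonlinear) = 3
Step 3: Vibrational DOF = 3*3 - 6 = 3
Step 4: Total = 3 + 3 + 3 = 9

9


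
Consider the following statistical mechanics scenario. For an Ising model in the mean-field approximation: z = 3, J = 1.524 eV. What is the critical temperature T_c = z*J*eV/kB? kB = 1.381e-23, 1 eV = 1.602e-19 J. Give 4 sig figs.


Step 1: z*J = 3*1.524 = 4.572 eV
Step 2: Convert to Joules: 4.572*1.602e-19 = 7.324e-19 J
Step 3: T_c = 7.324e-19 / 1.381e-23 = 5.304e+04 K

5.304e+04


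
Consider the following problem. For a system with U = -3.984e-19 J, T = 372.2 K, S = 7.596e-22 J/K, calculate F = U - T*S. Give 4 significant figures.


Step 1: T*S = 372.2 * 7.596e-22 = 2.827e-19 J
Step 2: F = U - T*S = -3.984e-19 - 2.827e-19
Step 3: F = -6.811e-19 J

-6.811e-19


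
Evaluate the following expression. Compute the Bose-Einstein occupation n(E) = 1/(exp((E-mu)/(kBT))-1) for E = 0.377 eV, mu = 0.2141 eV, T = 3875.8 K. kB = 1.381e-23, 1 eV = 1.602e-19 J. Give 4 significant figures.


Step 1: (E - mu) = 0.1629 eV
Step 2: x = (E-mu)*eV/(kB*T) = 0.1629*1.602e-19/(1.381e-23*3875.8) = 0.4876
Step 3: exp(x) = 1.628
Step 4: n = 1/(exp(x)-1) = 1.591

1.591


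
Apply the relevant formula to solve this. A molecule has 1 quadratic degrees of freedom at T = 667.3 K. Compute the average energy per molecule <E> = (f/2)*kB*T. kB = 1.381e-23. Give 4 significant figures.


Step 1: f/2 = 1/2 = 0.5
Step 2: kB*T = 1.381e-23 * 667.3 = 9.215e-21
Step 3: <E> = 0.5 * 9.215e-21 = 4.608e-21 J

4.608e-21


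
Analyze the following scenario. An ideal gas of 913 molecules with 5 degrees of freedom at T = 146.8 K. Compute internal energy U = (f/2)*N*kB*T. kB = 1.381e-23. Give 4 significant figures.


Step 1: f/2 = 5/2 = 2.5
Step 2: N*kB*T = 913*1.381e-23*146.8 = 1.851e-18
Step 3: U = 2.5 * 1.851e-18 = 4.627e-18 J

4.627e-18


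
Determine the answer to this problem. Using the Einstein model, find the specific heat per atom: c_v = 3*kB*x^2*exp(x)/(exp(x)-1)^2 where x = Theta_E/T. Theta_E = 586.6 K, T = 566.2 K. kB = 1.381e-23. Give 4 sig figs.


Step 1: x = Theta_E/T = 586.6/566.2 = 1.036
Step 2: x^2 = 1.073
Step 3: exp(x) = 2.818
Step 4: c_v = 3*1.381e-23*1.073*2.818/(2.818-1)^2 = 3.791e-23

3.791e-23


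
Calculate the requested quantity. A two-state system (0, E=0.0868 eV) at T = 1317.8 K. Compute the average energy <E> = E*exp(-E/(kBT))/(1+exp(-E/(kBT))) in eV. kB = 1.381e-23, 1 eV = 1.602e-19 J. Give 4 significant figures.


Step 1: beta*E = 0.0868*1.602e-19/(1.381e-23*1317.8) = 0.7641
Step 2: exp(-beta*E) = 0.4658
Step 3: <E> = 0.0868*0.4658/(1+0.4658) = 0.02758 eV

0.02758


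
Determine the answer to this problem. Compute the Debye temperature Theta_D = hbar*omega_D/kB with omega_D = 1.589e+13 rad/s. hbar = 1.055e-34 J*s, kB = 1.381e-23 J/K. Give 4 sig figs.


Step 1: hbar*omega_D = 1.055e-34 * 1.589e+13 = 1.676e-21 J
Step 2: Theta_D = 1.676e-21 / 1.381e-23
Step 3: Theta_D = 121.4 K

121.4


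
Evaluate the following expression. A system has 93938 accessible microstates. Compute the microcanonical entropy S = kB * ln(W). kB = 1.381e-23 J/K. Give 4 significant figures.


Step 1: ln(W) = ln(93938) = 11.45
Step 2: S = kB * ln(W) = 1.381e-23 * 11.45
Step 3: S = 1.581e-22 J/K

1.581e-22


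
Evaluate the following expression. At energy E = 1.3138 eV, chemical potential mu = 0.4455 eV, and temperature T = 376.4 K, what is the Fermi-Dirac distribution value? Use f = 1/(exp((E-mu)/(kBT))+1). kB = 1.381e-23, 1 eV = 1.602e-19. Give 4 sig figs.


Step 1: (E - mu) = 1.3138 - 0.4455 = 0.8683 eV
Step 2: Convert: (E-mu)*eV = 1.391e-19 J
Step 3: x = (E-mu)*eV/(kB*T) = 26.76
Step 4: f = 1/(exp(26.76)+1) = 2.389e-12

2.389e-12


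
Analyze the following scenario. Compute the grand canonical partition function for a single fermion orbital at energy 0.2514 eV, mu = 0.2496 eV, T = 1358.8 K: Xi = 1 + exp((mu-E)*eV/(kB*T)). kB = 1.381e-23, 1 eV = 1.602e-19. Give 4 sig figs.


Step 1: (mu - E) = 0.2496 - 0.2514 = -0.0018 eV
Step 2: x = (mu-E)*eV/(kB*T) = -0.0018*1.602e-19/(1.381e-23*1358.8) = -0.01537
Step 3: exp(x) = 0.9848
Step 4: Xi = 1 + 0.9848 = 1.985

1.985


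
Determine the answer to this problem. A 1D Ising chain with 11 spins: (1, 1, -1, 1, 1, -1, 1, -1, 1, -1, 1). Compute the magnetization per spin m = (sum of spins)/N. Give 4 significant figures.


Step 1: Count up spins (+1): 7, down spins (-1): 4
Step 2: Total magnetization M = 7 - 4 = 3
Step 3: m = M/N = 3/11 = 0.2727

0.2727


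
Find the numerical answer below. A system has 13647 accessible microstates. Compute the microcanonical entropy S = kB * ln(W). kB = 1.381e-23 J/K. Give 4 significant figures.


Step 1: ln(W) = ln(13647) = 9.521
Step 2: S = kB * ln(W) = 1.381e-23 * 9.521
Step 3: S = 1.315e-22 J/K

1.315e-22


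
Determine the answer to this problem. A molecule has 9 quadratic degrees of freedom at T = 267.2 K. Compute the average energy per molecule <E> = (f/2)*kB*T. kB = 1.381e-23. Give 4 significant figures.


Step 1: f/2 = 9/2 = 4.5
Step 2: kB*T = 1.381e-23 * 267.2 = 3.69e-21
Step 3: <E> = 4.5 * 3.69e-21 = 1.661e-20 J

1.661e-20


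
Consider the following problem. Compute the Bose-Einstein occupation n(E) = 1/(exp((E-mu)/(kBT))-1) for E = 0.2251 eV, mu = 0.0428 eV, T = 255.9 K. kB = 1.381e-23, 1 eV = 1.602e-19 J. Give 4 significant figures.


Step 1: (E - mu) = 0.1823 eV
Step 2: x = (E-mu)*eV/(kB*T) = 0.1823*1.602e-19/(1.381e-23*255.9) = 8.264
Step 3: exp(x) = 3881
Step 4: n = 1/(exp(x)-1) = 0.0002577

0.0002577


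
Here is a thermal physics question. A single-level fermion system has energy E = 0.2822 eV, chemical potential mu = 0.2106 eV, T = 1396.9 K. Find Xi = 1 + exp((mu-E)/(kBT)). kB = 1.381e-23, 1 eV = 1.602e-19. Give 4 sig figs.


Step 1: (mu - E) = 0.2106 - 0.2822 = -0.0716 eV
Step 2: x = (mu-E)*eV/(kB*T) = -0.0716*1.602e-19/(1.381e-23*1396.9) = -0.5946
Step 3: exp(x) = 0.5518
Step 4: Xi = 1 + 0.5518 = 1.552

1.552


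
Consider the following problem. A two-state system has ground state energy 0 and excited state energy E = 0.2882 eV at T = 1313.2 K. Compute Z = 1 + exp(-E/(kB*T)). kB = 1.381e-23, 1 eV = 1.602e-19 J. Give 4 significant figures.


Step 1: Compute beta*E = E*eV/(kB*T) = 0.2882*1.602e-19/(1.381e-23*1313.2) = 2.546
Step 2: exp(-beta*E) = exp(-2.546) = 0.07841
Step 3: Z = 1 + 0.07841 = 1.078

1.078


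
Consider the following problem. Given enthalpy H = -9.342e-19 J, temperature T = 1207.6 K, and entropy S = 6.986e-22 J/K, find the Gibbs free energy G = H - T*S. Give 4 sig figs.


Step 1: T*S = 1207.6 * 6.986e-22 = 8.436e-19 J
Step 2: G = H - T*S = -9.342e-19 - 8.436e-19
Step 3: G = -1.778e-18 J

-1.778e-18


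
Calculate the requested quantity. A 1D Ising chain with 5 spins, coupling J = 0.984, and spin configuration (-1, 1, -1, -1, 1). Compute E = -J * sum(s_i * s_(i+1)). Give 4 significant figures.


Step 1: Nearest-neighbor products: -1, -1, 1, -1
Step 2: Sum of products = -2
Step 3: E = -0.984 * -2 = 1.968

1.968


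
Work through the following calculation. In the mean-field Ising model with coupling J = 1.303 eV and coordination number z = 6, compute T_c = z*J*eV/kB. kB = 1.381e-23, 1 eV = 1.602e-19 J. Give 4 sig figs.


Step 1: z*J = 6*1.303 = 7.818 eV
Step 2: Convert to Joules: 7.818*1.602e-19 = 1.252e-18 J
Step 3: T_c = 1.252e-18 / 1.381e-23 = 9.069e+04 K

9.069e+04


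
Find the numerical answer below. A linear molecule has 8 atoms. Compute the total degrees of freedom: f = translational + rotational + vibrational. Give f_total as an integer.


Step 1: Translational DOF = 3
Step 2: Rotational DOF (linear) = 2
Step 3: Vibrational DOF = 3*8 - 5 = 19
Step 4: Total = 3 + 2 + 19 = 24

24


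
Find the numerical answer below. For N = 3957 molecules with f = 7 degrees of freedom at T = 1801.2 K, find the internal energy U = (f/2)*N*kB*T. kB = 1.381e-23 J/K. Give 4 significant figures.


Step 1: f/2 = 7/2 = 3.5
Step 2: N*kB*T = 3957*1.381e-23*1801.2 = 9.843e-17
Step 3: U = 3.5 * 9.843e-17 = 3.445e-16 J

3.445e-16


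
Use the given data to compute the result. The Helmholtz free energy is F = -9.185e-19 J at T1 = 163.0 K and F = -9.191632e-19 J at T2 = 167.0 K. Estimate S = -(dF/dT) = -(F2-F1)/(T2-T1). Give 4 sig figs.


Step 1: dF = F2 - F1 = -9.191632e-19 - (-9.185e-19) = -6.632e-22 J
Step 2: dT = T2 - T1 = 167.0 - 163.0 = 4 K
Step 3: S = -dF/dT = -(-6.632e-22)/4 = 1.658e-22 J/K

1.658e-22


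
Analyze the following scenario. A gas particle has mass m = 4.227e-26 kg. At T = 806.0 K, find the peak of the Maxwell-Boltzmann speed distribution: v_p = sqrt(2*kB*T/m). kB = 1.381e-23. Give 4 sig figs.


Step 1: Numerator = 2*kB*T = 2*1.381e-23*806.0 = 2.226e-20
Step 2: Ratio = 2.226e-20 / 4.227e-26 = 5.267e+05
Step 3: v_p = sqrt(5.267e+05) = 725.7 m/s

725.7


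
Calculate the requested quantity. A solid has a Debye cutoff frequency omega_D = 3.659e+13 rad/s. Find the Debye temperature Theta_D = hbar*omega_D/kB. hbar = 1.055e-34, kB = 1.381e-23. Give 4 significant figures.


Step 1: hbar*omega_D = 1.055e-34 * 3.659e+13 = 3.86e-21 J
Step 2: Theta_D = 3.86e-21 / 1.381e-23
Step 3: Theta_D = 279.5 K

279.5


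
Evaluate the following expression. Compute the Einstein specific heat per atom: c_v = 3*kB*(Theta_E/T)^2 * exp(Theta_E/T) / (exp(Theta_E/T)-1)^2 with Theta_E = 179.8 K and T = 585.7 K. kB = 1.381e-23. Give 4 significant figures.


Step 1: x = Theta_E/T = 179.8/585.7 = 0.307
Step 2: x^2 = 0.09424
Step 3: exp(x) = 1.359
Step 4: c_v = 3*1.381e-23*0.09424*1.359/(1.359-1)^2 = 4.111e-23

4.111e-23


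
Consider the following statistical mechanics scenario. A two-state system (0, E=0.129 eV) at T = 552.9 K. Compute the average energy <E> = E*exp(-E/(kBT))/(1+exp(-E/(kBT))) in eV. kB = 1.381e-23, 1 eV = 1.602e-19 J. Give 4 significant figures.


Step 1: beta*E = 0.129*1.602e-19/(1.381e-23*552.9) = 2.707
Step 2: exp(-beta*E) = 0.06677
Step 3: <E> = 0.129*0.06677/(1+0.06677) = 0.008074 eV

0.008074


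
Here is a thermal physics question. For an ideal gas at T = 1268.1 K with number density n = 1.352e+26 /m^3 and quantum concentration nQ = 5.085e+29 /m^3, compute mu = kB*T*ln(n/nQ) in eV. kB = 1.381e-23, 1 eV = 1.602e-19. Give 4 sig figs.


Step 1: n/nQ = 1.352e+26/5.085e+29 = 0.0002659
Step 2: ln(n/nQ) = -8.232
Step 3: mu = kB*T*ln(n/nQ) = 1.751e-20*-8.232 = -1.442e-19 J
Step 4: Convert to eV: -1.442e-19/1.602e-19 = -0.8999 eV

-0.8999


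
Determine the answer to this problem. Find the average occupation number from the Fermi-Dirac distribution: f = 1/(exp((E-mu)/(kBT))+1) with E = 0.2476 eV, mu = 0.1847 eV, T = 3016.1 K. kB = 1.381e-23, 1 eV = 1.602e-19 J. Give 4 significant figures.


Step 1: (E - mu) = 0.2476 - 0.1847 = 0.0629 eV
Step 2: Convert: (E-mu)*eV = 1.008e-20 J
Step 3: x = (E-mu)*eV/(kB*T) = 0.2419
Step 4: f = 1/(exp(0.2419)+1) = 0.4398

0.4398


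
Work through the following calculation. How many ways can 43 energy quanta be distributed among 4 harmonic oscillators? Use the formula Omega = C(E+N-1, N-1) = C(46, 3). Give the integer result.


Step 1: Use binomial coefficient C(46, 3)
Step 2: Numerator = 46! / 43!
Step 3: Denominator = 3!
Step 4: Omega = 15180

15180


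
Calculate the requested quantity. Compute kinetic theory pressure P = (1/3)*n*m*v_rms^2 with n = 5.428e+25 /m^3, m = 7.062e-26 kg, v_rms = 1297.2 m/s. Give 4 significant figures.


Step 1: v_rms^2 = 1297.2^2 = 1.683e+06
Step 2: n*m = 5.428e+25*7.062e-26 = 3.833
Step 3: P = (1/3)*3.833*1.683e+06 = 2.15e+06 Pa

2.15e+06


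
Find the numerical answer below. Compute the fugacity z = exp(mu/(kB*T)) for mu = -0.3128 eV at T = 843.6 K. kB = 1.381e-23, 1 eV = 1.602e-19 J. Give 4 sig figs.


Step 1: Convert mu to Joules: -0.3128*1.602e-19 = -5.011e-20 J
Step 2: kB*T = 1.381e-23*843.6 = 1.165e-20 J
Step 3: mu/(kB*T) = -4.301
Step 4: z = exp(-4.301) = 0.01355

0.01355


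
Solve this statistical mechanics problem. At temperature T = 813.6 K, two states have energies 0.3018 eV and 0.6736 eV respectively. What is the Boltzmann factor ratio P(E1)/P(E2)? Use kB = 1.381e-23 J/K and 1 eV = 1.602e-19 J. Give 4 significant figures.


Step 1: Compute energy difference dE = E1 - E2 = 0.3018 - 0.6736 = -0.3718 eV
Step 2: Convert to Joules: dE_J = -0.3718 * 1.602e-19 = -5.956e-20 J
Step 3: Compute exponent = -dE_J / (kB * T) = -(-5.956e-20) / (1.381e-23 * 813.6) = 5.301
Step 4: P(E1)/P(E2) = exp(5.301) = 200.6

200.6


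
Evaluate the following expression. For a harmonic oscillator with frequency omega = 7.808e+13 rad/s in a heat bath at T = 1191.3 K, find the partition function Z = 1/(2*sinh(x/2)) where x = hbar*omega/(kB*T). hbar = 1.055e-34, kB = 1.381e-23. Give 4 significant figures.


Step 1: Compute x = hbar*omega/(kB*T) = 1.055e-34*7.808e+13/(1.381e-23*1191.3) = 0.5007
Step 2: x/2 = 0.2503
Step 3: sinh(x/2) = 0.253
Step 4: Z = 1/(2*0.253) = 1.976

1.976


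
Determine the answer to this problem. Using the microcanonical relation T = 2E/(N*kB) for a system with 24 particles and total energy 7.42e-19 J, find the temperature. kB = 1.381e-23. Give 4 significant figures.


Step 1: Numerator = 2*E = 2*7.42e-19 = 1.484e-18 J
Step 2: Denominator = N*kB = 24*1.381e-23 = 3.314e-22
Step 3: T = 1.484e-18 / 3.314e-22 = 4477 K

4477


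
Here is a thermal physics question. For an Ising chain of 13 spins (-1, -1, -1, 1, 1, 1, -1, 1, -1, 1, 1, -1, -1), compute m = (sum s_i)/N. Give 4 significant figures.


Step 1: Count up spins (+1): 6, down spins (-1): 7
Step 2: Total magnetization M = 6 - 7 = -1
Step 3: m = M/N = -1/13 = -0.07692

-0.07692


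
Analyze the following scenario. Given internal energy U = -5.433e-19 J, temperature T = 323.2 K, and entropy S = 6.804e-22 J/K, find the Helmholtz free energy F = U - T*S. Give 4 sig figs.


Step 1: T*S = 323.2 * 6.804e-22 = 2.199e-19 J
Step 2: F = U - T*S = -5.433e-19 - 2.199e-19
Step 3: F = -7.632e-19 J

-7.632e-19
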